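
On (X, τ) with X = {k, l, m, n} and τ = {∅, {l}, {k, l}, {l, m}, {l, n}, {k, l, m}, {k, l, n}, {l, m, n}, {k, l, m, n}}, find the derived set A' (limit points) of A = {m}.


A' = ∅

For each x ∈ X, list the open sets U ∈ τ with x ∈ U, then check whether U ∩ (A ∖ {x}) ≠ ∅ for every such U.
  x = k: open {k, l} ∋ x has {k, l} ∩ (A ∖ {k}) = ∅, so x is NOT a limit point.
  x = l: open {l} ∋ x has {l} ∩ (A ∖ {l}) = ∅, so x is NOT a limit point.
  x = m: open {l, m} ∋ x has {l, m} ∩ (A ∖ {m}) = ∅, so x is NOT a limit point.
  x = n: open {l, n} ∋ x has {l, n} ∩ (A ∖ {n}) = ∅, so x is NOT a limit point.
Collecting: A' = ∅.


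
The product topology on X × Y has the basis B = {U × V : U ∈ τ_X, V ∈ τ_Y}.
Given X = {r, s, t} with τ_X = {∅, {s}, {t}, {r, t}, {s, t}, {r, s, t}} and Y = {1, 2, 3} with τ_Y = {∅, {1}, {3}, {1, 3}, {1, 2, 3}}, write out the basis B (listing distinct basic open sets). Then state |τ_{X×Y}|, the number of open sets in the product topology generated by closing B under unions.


Basis B = {∅ × ∅, {s} × {1}, {s} × {3}, {t} × {1}, {t} × {3}, {r, t} × {1}, {r, t} × {3}, {s} × {1, 3}, {s, t} × {1}, {s, t} × {3}, {t} × {1, 3}, {r, s, t} × {1}, {r, s, t} × {3}, {s} × {1, 2, 3}, {t} × {1, 2, 3}, {r, t} × {1, 3}, {s, t} × {1, 3}, {r, t} × {1, 2, 3}, {r, s, t} × {1, 3}, {s, t} × {1, 2, 3}, {r, s, t} × {1, 2, 3}}; |τ_{X×Y}| = 70.

Enumerate products U × V with U ∈ τ_X, V ∈ τ_Y (deduplicated):
  ∅ × ∅ = {} (∅)
  {s} × {1} = {(s,1)}
  {s} × {3} = {(s,3)}
  {t} × {1} = {(t,1)}
  {t} × {3} = {(t,3)}
  {r, t} × {1} = {(r,1), (t,1)}
  {r, t} × {3} = {(r,3), (t,3)}
  {s} × {1, 3} = {(s,1), (s,3)}
  {s, t} × {1} = {(s,1), (t,1)}
  {s, t} × {3} = {(s,3), (t,3)}
  {t} × {1, 3} = {(t,1), (t,3)}
  {r, s, t} × {1} = {(r,1), (s,1), (t,1)}
  {r, s, t} × {3} = {(r,3), (s,3), (t,3)}
  {s} × {1, 2, 3} = {(s,1), (s,2), (s,3)}
  {t} × {1, 2, 3} = {(t,1), (t,2), (t,3)}
  {r, t} × {1, 3} = {(r,1), (r,3), (t,1), (t,3)}
  {s, t} × {1, 3} = {(s,1), (s,3), (t,1), (t,3)}
  {r, t} × {1, 2, 3} = {(r,1), (r,2), (r,3), (t,1), (t,2), (t,3)}
  {r, s, t} × {1, 3} = {(r,1), (r,3), (s,1), (s,3), (t,1), (t,3)}
  {s, t} × {1, 2, 3} = {(s,1), (s,2), (s,3), (t,1), (t,2), (t,3)}
  {r, s, t} × {1, 2, 3} = {(r,1), (r,2), (r,3), (s,1), (s,2), (s,3), (t,1), (t,2), (t,3)}
These 21 distinct sets form the basis B.
Close under arbitrary unions to get τ_{X×Y}; counting gives |τ_{X×Y}| = 70.


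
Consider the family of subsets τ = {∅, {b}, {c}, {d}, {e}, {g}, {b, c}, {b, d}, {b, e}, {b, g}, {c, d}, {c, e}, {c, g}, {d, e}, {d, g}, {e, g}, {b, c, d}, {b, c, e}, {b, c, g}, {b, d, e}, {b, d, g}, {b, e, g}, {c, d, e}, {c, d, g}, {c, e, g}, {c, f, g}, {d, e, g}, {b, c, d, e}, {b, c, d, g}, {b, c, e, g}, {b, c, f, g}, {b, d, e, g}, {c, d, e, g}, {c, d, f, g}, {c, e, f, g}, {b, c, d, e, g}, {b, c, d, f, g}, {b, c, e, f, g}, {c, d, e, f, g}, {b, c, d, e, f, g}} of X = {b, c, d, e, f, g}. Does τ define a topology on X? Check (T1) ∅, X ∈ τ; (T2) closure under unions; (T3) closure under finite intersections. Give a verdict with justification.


τ IS a topology on X.

Axiom (T1): ∅ ∈ τ? Yes; X ∈ τ? Yes.
Axiom (T2/T3): check pairwise unions and intersections of members of τ.
All pairwise intersections and unions checked — each lies in τ. Therefore τ satisfies (T1), (T2), (T3): it IS a topology on X.


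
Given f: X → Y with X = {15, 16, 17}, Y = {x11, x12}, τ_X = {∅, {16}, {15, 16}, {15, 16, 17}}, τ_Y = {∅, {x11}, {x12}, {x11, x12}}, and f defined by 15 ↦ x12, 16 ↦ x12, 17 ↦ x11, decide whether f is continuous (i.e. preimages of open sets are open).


f is NOT continuous.

Compute f^{-1}(U) for each U ∈ τ_Y:
  U = ∅: f^{-1}(U) = ∅ ∈ τ_X ✓.
  U = {x11}: f^{-1}(U) = {17} ∉ τ_X ✗.
  U = {x12}: f^{-1}(U) = {15, 16} ∈ τ_X ✓.
  U = {x11, x12}: f^{-1}(U) = {15, 16, 17} ∈ τ_X ✓.
Found U = {x11} with f^{-1}(U) = {17} not in τ_X. Therefore f is NOT continuous.


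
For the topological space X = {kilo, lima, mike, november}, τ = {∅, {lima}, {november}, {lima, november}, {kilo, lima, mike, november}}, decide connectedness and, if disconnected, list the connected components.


(X, τ) is connected.

Find clopen sets (U ∈ τ with X ∖ U ∈ τ):
  U = ∅, X ∖ U = {kilo, lima, mike, november} — both open, so U is clopen.
  U = {kilo, lima, mike, november}, X ∖ U = ∅ — both open, so U is clopen.
Only trivial clopens (∅ and X) exist, so (X, τ) is connected.
Compute connected components by grouping points that agree on all clopens:
  component: {kilo, lima, mike, november}


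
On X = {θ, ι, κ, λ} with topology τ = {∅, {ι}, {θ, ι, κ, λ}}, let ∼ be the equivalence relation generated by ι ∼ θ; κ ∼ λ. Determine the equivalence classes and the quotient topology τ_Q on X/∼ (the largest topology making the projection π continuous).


X/∼ = {[θ=ι], [κ=λ]}; |τ_Q| = 2.

Equivalence classes: [θ=ι], [κ=λ].
Quotient map π: X → X/∼ sends θ ↦ [θ=ι], ι ↦ [θ=ι], κ ↦ [κ=λ], λ ↦ [κ=λ].
For each subset V ⊆ X/∼, compute π^{-1}(V) ⊆ X and check whether π^{-1}(V) ∈ τ. V is open in τ_Q iff π^{-1}(V) ∈ τ.
  V = {}: π^{-1}(V) = ∅ ∈ τ ✓.
  V = {[θ=ι]}: π^{-1}(V) = {θ, ι} ∉ τ ✗.
  V = {[κ=λ]}: π^{-1}(V) = {κ, λ} ∉ τ ✗.
  V = {[θ=ι], [κ=λ]}: π^{-1}(V) = {θ, ι, κ, λ} ∈ τ ✓.
Open sets in the quotient: τ_Q = {{}, {[θ=ι], [κ=λ]}} (2 elements).


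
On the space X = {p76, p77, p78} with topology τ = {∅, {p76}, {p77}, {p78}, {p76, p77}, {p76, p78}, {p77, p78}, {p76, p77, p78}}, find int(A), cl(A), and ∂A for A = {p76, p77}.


int(A) = {p76, p77}, cl(A) = {p76, p77}, ∂A = ∅.

Closed sets in (X, τ) are complements of opens:
  closed(X, τ) = {∅, {p76}, {p77}, {p78}, {p76, p77}, {p76, p78}, {p77, p78}, {p76, p77, p78}}.
int(A) = ⋃ {U ∈ τ : U ⊆ A}. Opens contained in A: ∅, {p76}, {p77}, {p76, p77}.
Taking the union of these: int(A) = {p76, p77}.
cl(A) = ⋂ {C closed : A ⊆ C}. Closed sets containing A: {p76, p77}, {p76, p77, p78}.
Intersecting these: cl(A) = {p76, p77}.
∂A = cl(A) ∖ int(A) = {p76, p77} ∖ {p76, p77} = ∅.


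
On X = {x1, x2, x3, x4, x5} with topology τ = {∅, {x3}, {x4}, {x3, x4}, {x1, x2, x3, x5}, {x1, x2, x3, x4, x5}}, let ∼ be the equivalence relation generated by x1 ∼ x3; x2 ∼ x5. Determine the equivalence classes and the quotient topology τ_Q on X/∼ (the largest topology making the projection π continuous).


X/∼ = {[x1=x3], [x2=x5], [x4]}; |τ_Q| = 4.

Equivalence classes: [x1=x3], [x2=x5], [x4].
Quotient map π: X → X/∼ sends x1 ↦ [x1=x3], x2 ↦ [x2=x5], x3 ↦ [x1=x3], x4 ↦ [x4], x5 ↦ [x2=x5].
For each subset V ⊆ X/∼, compute π^{-1}(V) ⊆ X and check whether π^{-1}(V) ∈ τ. V is open in τ_Q iff π^{-1}(V) ∈ τ.
  V = {}: π^{-1}(V) = ∅ ∈ τ ✓.
  V = {[x1=x3]}: π^{-1}(V) = {x1, x3} ∉ τ ✗.
  V = {[x2=x5]}: π^{-1}(V) = {x2, x5} ∉ τ ✗.
  V = {[x1=x3], [x2=x5]}: π^{-1}(V) = {x1, x2, x3, x5} ∈ τ ✓.
  V = {[x4]}: π^{-1}(V) = {x4} ∈ τ ✓.
  V = {[x1=x3], [x4]}: π^{-1}(V) = {x1, x3, x4} ∉ τ ✗.
  V = {[x2=x5], [x4]}: π^{-1}(V) = {x2, x4, x5} ∉ τ ✗.
  V = {[x1=x3], [x2=x5], [x4]}: π^{-1}(V) = {x1, x2, x3, x4, x5} ∈ τ ✓.
Open sets in the quotient: τ_Q = {{}, {[x1=x3], [x2=x5]}, {[x4]}, {[x1=x3], [x2=x5], [x4]}} (4 elements).


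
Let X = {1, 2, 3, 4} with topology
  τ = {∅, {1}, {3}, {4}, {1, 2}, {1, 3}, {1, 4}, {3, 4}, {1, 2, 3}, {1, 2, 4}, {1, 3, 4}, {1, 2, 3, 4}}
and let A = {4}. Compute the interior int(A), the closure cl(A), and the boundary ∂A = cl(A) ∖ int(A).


int(A) = {4}, cl(A) = {4}, ∂A = ∅.

Closed sets in (X, τ) are complements of opens:
  closed(X, τ) = {∅, {2}, {3}, {4}, {1, 2}, {2, 3}, {2, 4}, {3, 4}, {1, 2, 3}, {1, 2, 4}, {2, 3, 4}, {1, 2, 3, 4}}.
int(A) = ⋃ {U ∈ τ : U ⊆ A}. Opens contained in A: ∅, {4}.
Taking the union of these: int(A) = {4}.
cl(A) = ⋂ {C closed : A ⊆ C}. Closed sets containing A: {4}, {2, 4}, {3, 4}, {1, 2, 4}, {2, 3, 4}, {1, 2, 3, 4}.
Intersecting these: cl(A) = {4}.
∂A = cl(A) ∖ int(A) = {4} ∖ {4} = ∅.


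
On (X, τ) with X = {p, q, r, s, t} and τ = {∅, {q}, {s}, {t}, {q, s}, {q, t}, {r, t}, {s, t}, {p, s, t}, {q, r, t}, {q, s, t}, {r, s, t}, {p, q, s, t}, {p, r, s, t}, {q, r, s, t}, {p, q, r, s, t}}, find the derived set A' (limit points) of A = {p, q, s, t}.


A' = {p, r}

For each x ∈ X, list the open sets U ∈ τ with x ∈ U, then check whether U ∩ (A ∖ {x}) ≠ ∅ for every such U.
  x = p: opens ∋ x are {p, s, t}, {p, q, s, t}, {p, r, s, t}, {p, q, r, s, t}; each meets A ∖ {p}, so x IS a limit point.
  x = q: open {q} ∋ x has {q} ∩ (A ∖ {q}) = ∅, so x is NOT a limit point.
  x = r: opens ∋ x are {r, t}, {q, r, t}, {r, s, t}, {p, r, s, t}, {q, r, s, t}, {p, q, r, s, t}; each meets A ∖ {r}, so x IS a limit point.
  x = s: open {s} ∋ x has {s} ∩ (A ∖ {s}) = ∅, so x is NOT a limit point.
  x = t: open {t} ∋ x has {t} ∩ (A ∖ {t}) = ∅, so x is NOT a limit point.
Collecting: A' = {p, r}.


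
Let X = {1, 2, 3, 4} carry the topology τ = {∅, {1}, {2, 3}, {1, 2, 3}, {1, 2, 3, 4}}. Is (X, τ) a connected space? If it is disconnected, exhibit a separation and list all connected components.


(X, τ) is connected.

Find clopen sets (U ∈ τ with X ∖ U ∈ τ):
  U = ∅, X ∖ U = {1, 2, 3, 4} — both open, so U is clopen.
  U = {1, 2, 3, 4}, X ∖ U = ∅ — both open, so U is clopen.
Only trivial clopens (∅ and X) exist, so (X, τ) is connected.
Compute connected components by grouping points that agree on all clopens:
  component: {1, 2, 3, 4}


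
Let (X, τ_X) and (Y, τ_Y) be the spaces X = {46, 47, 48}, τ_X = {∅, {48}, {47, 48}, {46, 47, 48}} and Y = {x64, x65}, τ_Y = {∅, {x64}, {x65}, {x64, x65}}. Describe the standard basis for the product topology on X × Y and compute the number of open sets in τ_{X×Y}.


Basis B = {∅ × ∅, {48} × {x64}, {48} × {x65}, {47, 48} × {x64}, {47, 48} × {x65}, {48} × {x64, x65}, {46, 47, 48} × {x64}, {46, 47, 48} × {x65}, {47, 48} × {x64, x65}, {46, 47, 48} × {x64, x65}}; |τ_{X×Y}| = 16.

Enumerate products U × V with U ∈ τ_X, V ∈ τ_Y (deduplicated):
  ∅ × ∅ = {} (∅)
  {48} × {x64} = {(48,x64)}
  {48} × {x65} = {(48,x65)}
  {47, 48} × {x64} = {(47,x64), (48,x64)}
  {47, 48} × {x65} = {(47,x65), (48,x65)}
  {48} × {x64, x65} = {(48,x64), (48,x65)}
  {46, 47, 48} × {x64} = {(46,x64), (47,x64), (48,x64)}
  {46, 47, 48} × {x65} = {(46,x65), (47,x65), (48,x65)}
  {47, 48} × {x64, x65} = {(47,x64), (47,x65), (48,x64), (48,x65)}
  {46, 47, 48} × {x64, x65} = {(46,x64), (46,x65), (47,x64), (47,x65), (48,x64), (48,x65)}
These 10 distinct sets form the basis B.
Close under arbitrary unions to get τ_{X×Y}; counting gives |τ_{X×Y}| = 16.


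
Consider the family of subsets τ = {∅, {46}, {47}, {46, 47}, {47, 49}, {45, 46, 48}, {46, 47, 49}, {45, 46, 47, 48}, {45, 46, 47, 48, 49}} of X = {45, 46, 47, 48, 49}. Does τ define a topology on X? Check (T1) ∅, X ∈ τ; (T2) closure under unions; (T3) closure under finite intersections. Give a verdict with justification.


τ IS a topology on X.

Axiom (T1): ∅ ∈ τ? Yes; X ∈ τ? Yes.
Axiom (T2/T3): check pairwise unions and intersections of members of τ.
All pairwise intersections and unions checked — each lies in τ. Therefore τ satisfies (T1), (T2), (T3): it IS a topology on X.


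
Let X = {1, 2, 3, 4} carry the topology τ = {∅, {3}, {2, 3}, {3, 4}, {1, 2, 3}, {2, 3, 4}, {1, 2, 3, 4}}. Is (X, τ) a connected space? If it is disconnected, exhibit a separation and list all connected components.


(X, τ) is connected.

Find clopen sets (U ∈ τ with X ∖ U ∈ τ):
  U = ∅, X ∖ U = {1, 2, 3, 4} — both open, so U is clopen.
  U = {1, 2, 3, 4}, X ∖ U = ∅ — both open, so U is clopen.
Only trivial clopens (∅ and X) exist, so (X, τ) is connected.
Compute connected components by grouping points that agree on all clopens:
  component: {1, 2, 3, 4}


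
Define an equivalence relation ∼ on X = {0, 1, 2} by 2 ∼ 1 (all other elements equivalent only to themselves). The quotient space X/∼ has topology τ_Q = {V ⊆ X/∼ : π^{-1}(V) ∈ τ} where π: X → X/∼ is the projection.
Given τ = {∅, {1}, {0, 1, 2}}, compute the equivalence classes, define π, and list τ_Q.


X/∼ = {[0], [1=2]}; |τ_Q| = 2.

Equivalence classes: [0], [1=2].
Quotient map π: X → X/∼ sends 0 ↦ [0], 1 ↦ [1=2], 2 ↦ [1=2].
For each subset V ⊆ X/∼, compute π^{-1}(V) ⊆ X and check whether π^{-1}(V) ∈ τ. V is open in τ_Q iff π^{-1}(V) ∈ τ.
  V = {}: π^{-1}(V) = ∅ ∈ τ ✓.
  V = {[0]}: π^{-1}(V) = {0} ∉ τ ✗.
  V = {[1=2]}: π^{-1}(V) = {1, 2} ∉ τ ✗.
  V = {[0], [1=2]}: π^{-1}(V) = {0, 1, 2} ∈ τ ✓.
Open sets in the quotient: τ_Q = {{}, {[0], [1=2]}} (2 elements).


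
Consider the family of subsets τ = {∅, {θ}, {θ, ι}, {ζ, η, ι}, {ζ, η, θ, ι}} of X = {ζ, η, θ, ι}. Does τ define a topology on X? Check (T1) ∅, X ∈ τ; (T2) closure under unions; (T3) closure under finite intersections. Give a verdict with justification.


τ is NOT a topology on X.

Axiom (T1): ∅ ∈ τ? Yes; X ∈ τ? Yes.
Axiom (T2/T3): check pairwise unions and intersections of members of τ.
Counterexample for (T3): {θ, ι} ∩ {ζ, η, ι} = {ι} ∉ τ. Therefore τ is NOT a topology.


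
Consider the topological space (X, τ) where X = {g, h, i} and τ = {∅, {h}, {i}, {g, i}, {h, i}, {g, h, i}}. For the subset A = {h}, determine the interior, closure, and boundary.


int(A) = {h}, cl(A) = {h}, ∂A = ∅.

Closed sets in (X, τ) are complements of opens:
  closed(X, τ) = {∅, {g}, {h}, {g, h}, {g, i}, {g, h, i}}.
int(A) = ⋃ {U ∈ τ : U ⊆ A}. Opens contained in A: ∅, {h}.
Taking the union of these: int(A) = {h}.
cl(A) = ⋂ {C closed : A ⊆ C}. Closed sets containing A: {h}, {g, h}, {g, h, i}.
Intersecting these: cl(A) = {h}.
∂A = cl(A) ∖ int(A) = {h} ∖ {h} = ∅.


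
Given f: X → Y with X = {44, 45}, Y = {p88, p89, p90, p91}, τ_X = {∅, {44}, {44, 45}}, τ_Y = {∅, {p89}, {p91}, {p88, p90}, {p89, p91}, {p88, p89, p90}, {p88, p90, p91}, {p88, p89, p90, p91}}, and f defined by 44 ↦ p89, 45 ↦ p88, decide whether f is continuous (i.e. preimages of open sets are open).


f is NOT continuous.

Compute f^{-1}(U) for each U ∈ τ_Y:
  U = ∅: f^{-1}(U) = ∅ ∈ τ_X ✓.
  U = {p89}: f^{-1}(U) = {44} ∈ τ_X ✓.
  U = {p91}: f^{-1}(U) = ∅ ∈ τ_X ✓.
  U = {p88, p90}: f^{-1}(U) = {45} ∉ τ_X ✗.
  U = {p89, p91}: f^{-1}(U) = {44} ∈ τ_X ✓.
  U = {p88, p89, p90}: f^{-1}(U) = {44, 45} ∈ τ_X ✓.
  U = {p88, p90, p91}: f^{-1}(U) = {45} ∉ τ_X ✗.
  U = {p88, p89, p90, p91}: f^{-1}(U) = {44, 45} ∈ τ_X ✓.
Found U = {p88, p90} with f^{-1}(U) = {45} not in τ_X. Therefore f is NOT continuous.


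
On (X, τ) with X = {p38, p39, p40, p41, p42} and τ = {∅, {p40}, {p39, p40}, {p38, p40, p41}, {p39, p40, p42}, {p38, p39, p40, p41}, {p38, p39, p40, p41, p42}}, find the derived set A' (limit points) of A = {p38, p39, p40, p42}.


A' = {p38, p39, p41, p42}

For each x ∈ X, list the open sets U ∈ τ with x ∈ U, then check whether U ∩ (A ∖ {x}) ≠ ∅ for every such U.
  x = p38: opens ∋ x are {p38, p40, p41}, {p38, p39, p40, p41}, {p38, p39, p40, p41, p42}; each meets A ∖ {p38}, so x IS a limit point.
  x = p39: opens ∋ x are {p39, p40}, {p39, p40, p42}, {p38, p39, p40, p41}, {p38, p39, p40, p41, p42}; each meets A ∖ {p39}, so x IS a limit point.
  x = p40: open {p40} ∋ x has {p40} ∩ (A ∖ {p40}) = ∅, so x is NOT a limit point.
  x = p41: opens ∋ x are {p38, p40, p41}, {p38, p39, p40, p41}, {p38, p39, p40, p41, p42}; each meets A ∖ {p41}, so x IS a limit point.
  x = p42: opens ∋ x are {p39, p40, p42}, {p38, p39, p40, p41, p42}; each meets A ∖ {p42}, so x IS a limit point.
Collecting: A' = {p38, p39, p41, p42}.


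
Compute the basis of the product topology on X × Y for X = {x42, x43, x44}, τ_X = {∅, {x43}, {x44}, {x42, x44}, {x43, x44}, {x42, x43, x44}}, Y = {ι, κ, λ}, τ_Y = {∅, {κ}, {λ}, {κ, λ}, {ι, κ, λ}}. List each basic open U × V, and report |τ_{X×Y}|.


Basis B = {∅ × ∅, {x43} × {κ}, {x43} × {λ}, {x44} × {κ}, {x44} × {λ}, {x42, x44} × {κ}, {x42, x44} × {λ}, {x43} × {κ, λ}, {x43, x44} × {κ}, {x43, x44} × {λ}, {x44} × {κ, λ}, {x42, x43, x44} × {κ}, {x42, x43, x44} × {λ}, {x43} × {ι, κ, λ}, {x44} × {ι, κ, λ}, {x42, x44} × {κ, λ}, {x43, x44} × {κ, λ}, {x42, x44} × {ι, κ, λ}, {x42, x43, x44} × {κ, λ}, {x43, x44} × {ι, κ, λ}, {x42, x43, x44} × {ι, κ, λ}}; |τ_{X×Y}| = 70.

Enumerate products U × V with U ∈ τ_X, V ∈ τ_Y (deduplicated):
  ∅ × ∅ = {} (∅)
  {x43} × {κ} = {(x43,κ)}
  {x43} × {λ} = {(x43,λ)}
  {x44} × {κ} = {(x44,κ)}
  {x44} × {λ} = {(x44,λ)}
  {x42, x44} × {κ} = {(x42,κ), (x44,κ)}
  {x42, x44} × {λ} = {(x42,λ), (x44,λ)}
  {x43} × {κ, λ} = {(x43,κ), (x43,λ)}
  {x43, x44} × {κ} = {(x43,κ), (x44,κ)}
  {x43, x44} × {λ} = {(x43,λ), (x44,λ)}
  {x44} × {κ, λ} = {(x44,κ), (x44,λ)}
  {x42, x43, x44} × {κ} = {(x42,κ), (x43,κ), (x44,κ)}
  {x42, x43, x44} × {λ} = {(x42,λ), (x43,λ), (x44,λ)}
  {x43} × {ι, κ, λ} = {(x43,ι), (x43,κ), (x43,λ)}
  {x44} × {ι, κ, λ} = {(x44,ι), (x44,κ), (x44,λ)}
  {x42, x44} × {κ, λ} = {(x42,κ), (x42,λ), (x44,κ), (x44,λ)}
  {x43, x44} × {κ, λ} = {(x43,κ), (x43,λ), (x44,κ), (x44,λ)}
  {x42, x44} × {ι, κ, λ} = {(x42,ι), (x42,κ), (x42,λ), (x44,ι), (x44,κ), (x44,λ)}
  {x42, x43, x44} × {κ, λ} = {(x42,κ), (x42,λ), (x43,κ), (x43,λ), (x44,κ), (x44,λ)}
  {x43, x44} × {ι, κ, λ} = {(x43,ι), (x43,κ), (x43,λ), (x44,ι), (x44,κ), (x44,λ)}
  {x42, x43, x44} × {ι, κ, λ} = {(x42,ι), (x42,κ), (x42,λ), (x43,ι), (x43,κ), (x43,λ), (x44,ι), (x44,κ), (x44,λ)}
These 21 distinct sets form the basis B.
Close under arbitrary unions to get τ_{X×Y}; counting gives |τ_{X×Y}| = 70.


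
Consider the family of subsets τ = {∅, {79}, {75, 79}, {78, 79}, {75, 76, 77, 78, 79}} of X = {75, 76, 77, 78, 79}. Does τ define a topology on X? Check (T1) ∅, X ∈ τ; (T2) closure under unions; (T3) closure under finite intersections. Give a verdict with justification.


τ is NOT a topology on X.

Axiom (T1): ∅ ∈ τ? Yes; X ∈ τ? Yes.
Axiom (T2/T3): check pairwise unions and intersections of members of τ.
Counterexample for (T2): {75, 79} ∪ {78, 79} = {75, 78, 79} ∉ τ. Therefore τ is NOT a topology.


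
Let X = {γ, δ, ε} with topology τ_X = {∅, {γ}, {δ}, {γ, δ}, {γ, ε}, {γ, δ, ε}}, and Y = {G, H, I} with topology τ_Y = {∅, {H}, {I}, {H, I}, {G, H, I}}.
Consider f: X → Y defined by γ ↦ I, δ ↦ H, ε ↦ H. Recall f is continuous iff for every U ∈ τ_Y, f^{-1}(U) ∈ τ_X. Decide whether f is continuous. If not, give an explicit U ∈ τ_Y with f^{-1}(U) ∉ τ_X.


f is NOT continuous.

Compute f^{-1}(U) for each U ∈ τ_Y:
  U = ∅: f^{-1}(U) = ∅ ∈ τ_X ✓.
  U = {H}: f^{-1}(U) = {δ, ε} ∉ τ_X ✗.
  U = {I}: f^{-1}(U) = {γ} ∈ τ_X ✓.
  U = {H, I}: f^{-1}(U) = {γ, δ, ε} ∈ τ_X ✓.
  U = {G, H, I}: f^{-1}(U) = {γ, δ, ε} ∈ τ_X ✓.
Found U = {H} with f^{-1}(U) = {δ, ε} not in τ_X. Therefore f is NOT continuous.


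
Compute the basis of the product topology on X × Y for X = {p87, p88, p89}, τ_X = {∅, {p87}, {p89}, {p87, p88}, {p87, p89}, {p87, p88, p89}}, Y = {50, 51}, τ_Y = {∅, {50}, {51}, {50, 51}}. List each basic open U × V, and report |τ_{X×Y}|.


Basis B = {∅ × ∅, {p87} × {50}, {p87} × {51}, {p89} × {50}, {p89} × {51}, {p87} × {50, 51}, {p87, p88} × {50}, {p87, p89} × {50}, {p87, p88} × {51}, {p87, p89} × {51}, {p89} × {50, 51}, {p87, p88, p89} × {50}, {p87, p88, p89} × {51}, {p87, p88} × {50, 51}, {p87, p89} × {50, 51}, {p87, p88, p89} × {50, 51}}; |τ_{X×Y}| = 36.

Enumerate products U × V with U ∈ τ_X, V ∈ τ_Y (deduplicated):
  ∅ × ∅ = {} (∅)
  {p87} × {50} = {(p87,50)}
  {p87} × {51} = {(p87,51)}
  {p89} × {50} = {(p89,50)}
  {p89} × {51} = {(p89,51)}
  {p87} × {50, 51} = {(p87,50), (p87,51)}
  {p87, p88} × {50} = {(p87,50), (p88,50)}
  {p87, p89} × {50} = {(p87,50), (p89,50)}
  {p87, p88} × {51} = {(p87,51), (p88,51)}
  {p87, p89} × {51} = {(p87,51), (p89,51)}
  {p89} × {50, 51} = {(p89,50), (p89,51)}
  {p87, p88, p89} × {50} = {(p87,50), (p88,50), (p89,50)}
  {p87, p88, p89} × {51} = {(p87,51), (p88,51), (p89,51)}
  {p87, p88} × {50, 51} = {(p87,50), (p87,51), (p88,50), (p88,51)}
  {p87, p89} × {50, 51} = {(p87,50), (p87,51), (p89,50), (p89,51)}
  {p87, p88, p89} × {50, 51} = {(p87,50), (p87,51), (p88,50), (p88,51), (p89,50), (p89,51)}
These 16 distinct sets form the basis B.
Close under arbitrary unions to get τ_{X×Y}; counting gives |τ_{X×Y}| = 36.


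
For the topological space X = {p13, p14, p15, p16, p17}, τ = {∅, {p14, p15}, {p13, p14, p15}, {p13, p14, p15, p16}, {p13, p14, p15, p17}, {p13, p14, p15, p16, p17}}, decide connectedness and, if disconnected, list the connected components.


(X, τ) is connected.

Find clopen sets (U ∈ τ with X ∖ U ∈ τ):
  U = ∅, X ∖ U = {p13, p14, p15, p16, p17} — both open, so U is clopen.
  U = {p13, p14, p15, p16, p17}, X ∖ U = ∅ — both open, so U is clopen.
Only trivial clopens (∅ and X) exist, so (X, τ) is connected.
Compute connected components by grouping points that agree on all clopens:
  component: {p13, p14, p15, p16, p17}


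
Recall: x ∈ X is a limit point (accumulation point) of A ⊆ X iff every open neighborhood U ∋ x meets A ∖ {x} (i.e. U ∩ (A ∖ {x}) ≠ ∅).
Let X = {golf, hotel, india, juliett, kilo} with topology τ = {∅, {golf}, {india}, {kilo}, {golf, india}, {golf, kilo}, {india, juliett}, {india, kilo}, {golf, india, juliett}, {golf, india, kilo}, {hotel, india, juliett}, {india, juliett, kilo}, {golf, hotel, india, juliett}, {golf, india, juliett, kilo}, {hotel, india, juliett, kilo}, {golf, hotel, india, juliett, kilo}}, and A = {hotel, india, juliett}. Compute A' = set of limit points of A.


A' = {hotel, juliett}

For each x ∈ X, list the open sets U ∈ τ with x ∈ U, then check whether U ∩ (A ∖ {x}) ≠ ∅ for every such U.
  x = golf: open {golf} ∋ x has {golf} ∩ (A ∖ {golf}) = ∅, so x is NOT a limit point.
  x = hotel: opens ∋ x are {hotel, india, juliett}, {golf, hotel, india, juliett}, {hotel, india, juliett, kilo}, {golf, hotel, india, juliett, kilo}; each meets A ∖ {hotel}, so x IS a limit point.
  x = india: open {india} ∋ x has {india} ∩ (A ∖ {india}) = ∅, so x is NOT a limit point.
  x = juliett: opens ∋ x are {india, juliett}, {golf, india, juliett}, {hotel, india, juliett}, {india, juliett, kilo}, {golf, hotel, india, juliett}, {golf, india, juliett, kilo}, {hotel, india, juliett, kilo}, {golf, hotel, india, juliett, kilo}; each meets A ∖ {juliett}, so x IS a limit point.
  x = kilo: open {kilo} ∋ x has {kilo} ∩ (A ∖ {kilo}) = ∅, so x is NOT a limit point.
Collecting: A' = {hotel, juliett}.


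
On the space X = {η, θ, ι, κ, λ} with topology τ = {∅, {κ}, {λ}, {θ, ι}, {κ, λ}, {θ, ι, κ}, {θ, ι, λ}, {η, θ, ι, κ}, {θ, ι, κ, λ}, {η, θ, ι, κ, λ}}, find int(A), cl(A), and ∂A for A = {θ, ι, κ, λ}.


int(A) = {θ, ι, κ, λ}, cl(A) = {η, θ, ι, κ, λ}, ∂A = {η}.

Closed sets in (X, τ) are complements of opens:
  closed(X, τ) = {∅, {η}, {λ}, {η, κ}, {η, λ}, {η, θ, ι}, {η, κ, λ}, {η, θ, ι, κ}, {η, θ, ι, λ}, {η, θ, ι, κ, λ}}.
int(A) = ⋃ {U ∈ τ : U ⊆ A}. Opens contained in A: ∅, {κ}, {λ}, {θ, ι}, {κ, λ}, {θ, ι, κ}, {θ, ι, λ}, {θ, ι, κ, λ}.
Taking the union of these: int(A) = {θ, ι, κ, λ}.
cl(A) = ⋂ {C closed : A ⊆ C}. Closed sets containing A: {η, θ, ι, κ, λ}.
Intersecting these: cl(A) = {η, θ, ι, κ, λ}.
∂A = cl(A) ∖ int(A) = {η, θ, ι, κ, λ} ∖ {θ, ι, κ, λ} = {η}.


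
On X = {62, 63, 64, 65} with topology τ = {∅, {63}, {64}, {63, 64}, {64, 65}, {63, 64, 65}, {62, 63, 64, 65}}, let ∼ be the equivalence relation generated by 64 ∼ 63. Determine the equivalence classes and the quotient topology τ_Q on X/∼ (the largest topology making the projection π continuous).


X/∼ = {[62], [63=64], [65]}; |τ_Q| = 4.

Equivalence classes: [62], [63=64], [65].
Quotient map π: X → X/∼ sends 62 ↦ [62], 63 ↦ [63=64], 64 ↦ [63=64], 65 ↦ [65].
For each subset V ⊆ X/∼, compute π^{-1}(V) ⊆ X and check whether π^{-1}(V) ∈ τ. V is open in τ_Q iff π^{-1}(V) ∈ τ.
  V = {}: π^{-1}(V) = ∅ ∈ τ ✓.
  V = {[62]}: π^{-1}(V) = {62} ∉ τ ✗.
  V = {[63=64]}: π^{-1}(V) = {63, 64} ∈ τ ✓.
  V = {[62], [63=64]}: π^{-1}(V) = {62, 63, 64} ∉ τ ✗.
  V = {[65]}: π^{-1}(V) = {65} ∉ τ ✗.
  V = {[62], [65]}: π^{-1}(V) = {62, 65} ∉ τ ✗.
  V = {[63=64], [65]}: π^{-1}(V) = {63, 64, 65} ∈ τ ✓.
  V = {[62], [63=64], [65]}: π^{-1}(V) = {62, 63, 64, 65} ∈ τ ✓.
Open sets in the quotient: τ_Q = {{}, {[63=64]}, {[63=64], [65]}, {[62], [63=64], [65]}} (4 elements).


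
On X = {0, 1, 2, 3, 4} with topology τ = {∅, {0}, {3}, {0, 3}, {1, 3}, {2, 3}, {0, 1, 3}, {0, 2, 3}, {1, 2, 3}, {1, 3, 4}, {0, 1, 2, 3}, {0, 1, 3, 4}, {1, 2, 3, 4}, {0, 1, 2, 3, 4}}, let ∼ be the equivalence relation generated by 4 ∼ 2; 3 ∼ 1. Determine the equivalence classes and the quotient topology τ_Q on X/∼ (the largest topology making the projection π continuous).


X/∼ = {[0], [1=3], [2=4]}; |τ_Q| = 6.

Equivalence classes: [0], [1=3], [2=4].
Quotient map π: X → X/∼ sends 0 ↦ [0], 1 ↦ [1=3], 2 ↦ [2=4], 3 ↦ [1=3], 4 ↦ [2=4].
For each subset V ⊆ X/∼, compute π^{-1}(V) ⊆ X and check whether π^{-1}(V) ∈ τ. V is open in τ_Q iff π^{-1}(V) ∈ τ.
  V = {}: π^{-1}(V) = ∅ ∈ τ ✓.
  V = {[0]}: π^{-1}(V) = {0} ∈ τ ✓.
  V = {[1=3]}: π^{-1}(V) = {1, 3} ∈ τ ✓.
  V = {[0], [1=3]}: π^{-1}(V) = {0, 1, 3} ∈ τ ✓.
  V = {[2=4]}: π^{-1}(V) = {2, 4} ∉ τ ✗.
  V = {[0], [2=4]}: π^{-1}(V) = {0, 2, 4} ∉ τ ✗.
  V = {[1=3], [2=4]}: π^{-1}(V) = {1, 2, 3, 4} ∈ τ ✓.
  V = {[0], [1=3], [2=4]}: π^{-1}(V) = {0, 1, 2, 3, 4} ∈ τ ✓.
Open sets in the quotient: τ_Q = {{}, {[0]}, {[1=3]}, {[0], [1=3]}, {[1=3], [2=4]}, {[0], [1=3], [2=4]}} (6 elements).


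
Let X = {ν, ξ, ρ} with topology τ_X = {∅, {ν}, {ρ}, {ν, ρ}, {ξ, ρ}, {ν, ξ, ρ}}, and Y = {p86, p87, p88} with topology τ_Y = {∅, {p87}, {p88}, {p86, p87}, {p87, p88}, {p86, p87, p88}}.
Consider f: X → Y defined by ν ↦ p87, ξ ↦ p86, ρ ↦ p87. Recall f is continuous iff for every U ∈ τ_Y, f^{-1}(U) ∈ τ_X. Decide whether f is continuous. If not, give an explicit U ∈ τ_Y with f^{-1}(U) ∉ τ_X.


f IS continuous.

Compute f^{-1}(U) for each U ∈ τ_Y:
  U = ∅: f^{-1}(U) = ∅ ∈ τ_X ✓.
  U = {p87}: f^{-1}(U) = {ν, ρ} ∈ τ_X ✓.
  U = {p88}: f^{-1}(U) = ∅ ∈ τ_X ✓.
  U = {p86, p87}: f^{-1}(U) = {ν, ξ, ρ} ∈ τ_X ✓.
  U = {p87, p88}: f^{-1}(U) = {ν, ρ} ∈ τ_X ✓.
  U = {p86, p87, p88}: f^{-1}(U) = {ν, ξ, ρ} ∈ τ_X ✓.
Every preimage lies in τ_X, so f IS continuous.


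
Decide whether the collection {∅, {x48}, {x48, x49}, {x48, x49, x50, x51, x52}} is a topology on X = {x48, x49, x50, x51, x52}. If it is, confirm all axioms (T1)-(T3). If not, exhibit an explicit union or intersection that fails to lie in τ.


τ IS a topology on X.

Axiom (T1): ∅ ∈ τ? Yes; X ∈ τ? Yes.
Axiom (T2/T3): check pairwise unions and intersections of members of τ.
All pairwise intersections and unions checked — each lies in τ. Therefore τ satisfies (T1), (T2), (T3): it IS a topology on X.


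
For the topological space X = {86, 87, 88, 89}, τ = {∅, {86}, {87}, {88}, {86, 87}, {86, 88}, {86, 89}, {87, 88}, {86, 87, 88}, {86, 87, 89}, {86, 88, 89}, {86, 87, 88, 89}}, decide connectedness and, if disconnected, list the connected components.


(X, τ) is disconnected; components = [{87}, {88}, {86, 89}].

Find clopen sets (U ∈ τ with X ∖ U ∈ τ):
  U = ∅, X ∖ U = {86, 87, 88, 89} — both open, so U is clopen.
  U = {87}, X ∖ U = {86, 88, 89} — both open, so U is clopen.
  U = {88}, X ∖ U = {86, 87, 89} — both open, so U is clopen.
  U = {86, 89}, X ∖ U = {87, 88} — both open, so U is clopen.
  U = {87, 88}, X ∖ U = {86, 89} — both open, so U is clopen.
  U = {86, 87, 89}, X ∖ U = {88} — both open, so U is clopen.
  U = {86, 88, 89}, X ∖ U = {87} — both open, so U is clopen.
  U = {86, 87, 88, 89}, X ∖ U = ∅ — both open, so U is clopen.
Nontrivial clopen(s) exist: e.g. {86, 89}. So (X, τ) is disconnected.
Compute connected components by grouping points that agree on all clopens:
  component: {87}
  component: {88}
  component: {86, 89}


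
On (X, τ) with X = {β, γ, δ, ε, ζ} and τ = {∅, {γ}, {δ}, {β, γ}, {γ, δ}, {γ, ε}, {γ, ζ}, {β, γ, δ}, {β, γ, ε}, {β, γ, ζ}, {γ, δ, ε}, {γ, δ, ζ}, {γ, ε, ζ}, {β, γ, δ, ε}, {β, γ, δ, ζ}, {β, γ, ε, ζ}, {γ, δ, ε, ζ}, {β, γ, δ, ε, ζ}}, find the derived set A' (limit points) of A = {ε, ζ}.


A' = ∅

For each x ∈ X, list the open sets U ∈ τ with x ∈ U, then check whether U ∩ (A ∖ {x}) ≠ ∅ for every such U.
  x = β: open {β, γ} ∋ x has {β, γ} ∩ (A ∖ {β}) = ∅, so x is NOT a limit point.
  x = γ: open {γ} ∋ x has {γ} ∩ (A ∖ {γ}) = ∅, so x is NOT a limit point.
  x = δ: open {δ} ∋ x has {δ} ∩ (A ∖ {δ}) = ∅, so x is NOT a limit point.
  x = ε: open {γ, ε} ∋ x has {γ, ε} ∩ (A ∖ {ε}) = ∅, so x is NOT a limit point.
  x = ζ: open {γ, ζ} ∋ x has {γ, ζ} ∩ (A ∖ {ζ}) = ∅, so x is NOT a limit point.
Collecting: A' = ∅.


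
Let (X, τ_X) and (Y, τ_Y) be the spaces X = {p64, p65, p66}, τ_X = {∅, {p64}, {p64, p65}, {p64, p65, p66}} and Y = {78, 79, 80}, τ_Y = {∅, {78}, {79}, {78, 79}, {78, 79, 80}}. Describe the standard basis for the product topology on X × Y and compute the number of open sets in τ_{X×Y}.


Basis B = {∅ × ∅, {p64} × {78}, {p64} × {79}, {p64} × {78, 79}, {p64, p65} × {78}, {p64, p65} × {79}, {p64} × {78, 79, 80}, {p64, p65, p66} × {78}, {p64, p65, p66} × {79}, {p64, p65} × {78, 79}, {p64, p65} × {78, 79, 80}, {p64, p65, p66} × {78, 79}, {p64, p65, p66} × {78, 79, 80}}; |τ_{X×Y}| = 30.

Enumerate products U × V with U ∈ τ_X, V ∈ τ_Y (deduplicated):
  ∅ × ∅ = {} (∅)
  {p64} × {78} = {(p64,78)}
  {p64} × {79} = {(p64,79)}
  {p64} × {78, 79} = {(p64,78), (p64,79)}
  {p64, p65} × {78} = {(p64,78), (p65,78)}
  {p64, p65} × {79} = {(p64,79), (p65,79)}
  {p64} × {78, 79, 80} = {(p64,78), (p64,79), (p64,80)}
  {p64, p65, p66} × {78} = {(p64,78), (p65,78), (p66,78)}
  {p64, p65, p66} × {79} = {(p64,79), (p65,79), (p66,79)}
  {p64, p65} × {78, 79} = {(p64,78), (p64,79), (p65,78), (p65,79)}
  {p64, p65} × {78, 79, 80} = {(p64,78), (p64,79), (p64,80), (p65,78), (p65,79), (p65,80)}
  {p64, p65, p66} × {78, 79} = {(p64,78), (p64,79), (p65,78), (p65,79), (p66,78), (p66,79)}
  {p64, p65, p66} × {78, 79, 80} = {(p64,78), (p64,79), (p64,80), (p65,78), (p65,79), (p65,80), (p66,78), (p66,79), (p66,80)}
These 13 distinct sets form the basis B.
Close under arbitrary unions to get τ_{X×Y}; counting gives |τ_{X×Y}| = 30.


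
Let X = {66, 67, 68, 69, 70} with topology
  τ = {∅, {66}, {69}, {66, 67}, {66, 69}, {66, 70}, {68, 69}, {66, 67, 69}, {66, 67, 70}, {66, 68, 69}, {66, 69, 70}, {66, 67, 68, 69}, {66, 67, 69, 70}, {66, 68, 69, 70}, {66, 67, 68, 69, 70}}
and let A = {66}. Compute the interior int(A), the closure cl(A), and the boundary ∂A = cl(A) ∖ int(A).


int(A) = {66}, cl(A) = {66, 67, 70}, ∂A = {67, 70}.

Closed sets in (X, τ) are complements of opens:
  closed(X, τ) = {∅, {67}, {68}, {70}, {67, 68}, {67, 70}, {68, 69}, {68, 70}, {66, 67, 70}, {67, 68, 69}, {67, 68, 70}, {68, 69, 70}, {66, 67, 68, 70}, {67, 68, 69, 70}, {66, 67, 68, 69, 70}}.
int(A) = ⋃ {U ∈ τ : U ⊆ A}. Opens contained in A: ∅, {66}.
Taking the union of these: int(A) = {66}.
cl(A) = ⋂ {C closed : A ⊆ C}. Closed sets containing A: {66, 67, 70}, {66, 67, 68, 70}, {66, 67, 68, 69, 70}.
Intersecting these: cl(A) = {66, 67, 70}.
∂A = cl(A) ∖ int(A) = {66, 67, 70} ∖ {66} = {67, 70}.


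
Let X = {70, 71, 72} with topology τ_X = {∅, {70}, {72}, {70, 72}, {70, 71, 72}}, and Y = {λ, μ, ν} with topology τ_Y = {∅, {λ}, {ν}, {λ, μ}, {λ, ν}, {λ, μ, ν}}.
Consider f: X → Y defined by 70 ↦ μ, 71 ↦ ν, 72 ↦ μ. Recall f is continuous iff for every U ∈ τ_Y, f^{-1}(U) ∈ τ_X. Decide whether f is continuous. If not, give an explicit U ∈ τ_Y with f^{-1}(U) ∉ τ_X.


f is NOT continuous.

Compute f^{-1}(U) for each U ∈ τ_Y:
  U = ∅: f^{-1}(U) = ∅ ∈ τ_X ✓.
  U = {λ}: f^{-1}(U) = ∅ ∈ τ_X ✓.
  U = {ν}: f^{-1}(U) = {71} ∉ τ_X ✗.
  U = {λ, μ}: f^{-1}(U) = {70, 72} ∈ τ_X ✓.
  U = {λ, ν}: f^{-1}(U) = {71} ∉ τ_X ✗.
  U = {λ, μ, ν}: f^{-1}(U) = {70, 71, 72} ∈ τ_X ✓.
Found U = {ν} with f^{-1}(U) = {71} not in τ_X. Therefore f is NOT continuous.


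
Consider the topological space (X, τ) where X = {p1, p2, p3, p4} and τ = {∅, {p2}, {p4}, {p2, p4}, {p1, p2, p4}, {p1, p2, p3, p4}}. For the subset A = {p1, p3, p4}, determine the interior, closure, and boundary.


int(A) = {p4}, cl(A) = {p1, p3, p4}, ∂A = {p1, p3}.

Closed sets in (X, τ) are complements of opens:
  closed(X, τ) = {∅, {p3}, {p1, p3}, {p1, p2, p3}, {p1, p3, p4}, {p1, p2, p3, p4}}.
int(A) = ⋃ {U ∈ τ : U ⊆ A}. Opens contained in A: ∅, {p4}.
Taking the union of these: int(A) = {p4}.
cl(A) = ⋂ {C closed : A ⊆ C}. Closed sets containing A: {p1, p3, p4}, {p1, p2, p3, p4}.
Intersecting these: cl(A) = {p1, p3, p4}.
∂A = cl(A) ∖ int(A) = {p1, p3, p4} ∖ {p4} = {p1, p3}.


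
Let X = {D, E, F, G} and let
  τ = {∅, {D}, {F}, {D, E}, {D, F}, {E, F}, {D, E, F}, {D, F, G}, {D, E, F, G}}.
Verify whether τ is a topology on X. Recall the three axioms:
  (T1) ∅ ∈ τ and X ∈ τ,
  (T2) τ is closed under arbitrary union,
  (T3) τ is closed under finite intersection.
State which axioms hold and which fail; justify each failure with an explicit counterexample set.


τ is NOT a topology on X.

Axiom (T1): ∅ ∈ τ? Yes; X ∈ τ? Yes.
Axiom (T2/T3): check pairwise unions and intersections of members of τ.
Counterexample for (T3): {D, E} ∩ {E, F} = {E} ∉ τ. Therefore τ is NOT a topology.


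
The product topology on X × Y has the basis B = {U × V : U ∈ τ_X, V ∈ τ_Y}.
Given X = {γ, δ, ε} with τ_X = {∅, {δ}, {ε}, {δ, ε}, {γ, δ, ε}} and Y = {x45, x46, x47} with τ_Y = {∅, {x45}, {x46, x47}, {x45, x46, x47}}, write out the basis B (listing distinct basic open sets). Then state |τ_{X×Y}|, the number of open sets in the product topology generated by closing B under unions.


Basis B = {∅ × ∅, {δ} × {x45}, {ε} × {x45}, {δ, ε} × {x45}, {δ} × {x46, x47}, {ε} × {x46, x47}, {γ, δ, ε} × {x45}, {δ} × {x45, x46, x47}, {ε} × {x45, x46, x47}, {δ, ε} × {x46, x47}, {γ, δ, ε} × {x46, x47}, {δ, ε} × {x45, x46, x47}, {γ, δ, ε} × {x45, x46, x47}}; |τ_{X×Y}| = 25.

Enumerate products U × V with U ∈ τ_X, V ∈ τ_Y (deduplicated):
  ∅ × ∅ = {} (∅)
  {δ} × {x45} = {(δ,x45)}
  {ε} × {x45} = {(ε,x45)}
  {δ, ε} × {x45} = {(δ,x45), (ε,x45)}
  {δ} × {x46, x47} = {(δ,x46), (δ,x47)}
  {ε} × {x46, x47} = {(ε,x46), (ε,x47)}
  {γ, δ, ε} × {x45} = {(γ,x45), (δ,x45), (ε,x45)}
  {δ} × {x45, x46, x47} = {(δ,x45), (δ,x46), (δ,x47)}
  {ε} × {x45, x46, x47} = {(ε,x45), (ε,x46), (ε,x47)}
  {δ, ε} × {x46, x47} = {(δ,x46), (δ,x47), (ε,x46), (ε,x47)}
  {γ, δ, ε} × {x46, x47} = {(γ,x46), (γ,x47), (δ,x46), (δ,x47), (ε,x46), (ε,x47)}
  {δ, ε} × {x45, x46, x47} = {(δ,x45), (δ,x46), (δ,x47), (ε,x45), (ε,x46), (ε,x47)}
  {γ, δ, ε} × {x45, x46, x47} = {(γ,x45), (γ,x46), (γ,x47), (δ,x45), (δ,x46), (δ,x47), (ε,x45), (ε,x46), (ε,x47)}
These 13 distinct sets form the basis B.
Close under arbitrary unions to get τ_{X×Y}; counting gives |τ_{X×Y}| = 25.


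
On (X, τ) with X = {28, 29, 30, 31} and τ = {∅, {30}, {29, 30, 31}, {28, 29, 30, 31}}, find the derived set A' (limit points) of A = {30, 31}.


A' = {28, 29, 31}

For each x ∈ X, list the open sets U ∈ τ with x ∈ U, then check whether U ∩ (A ∖ {x}) ≠ ∅ for every such U.
  x = 28: opens ∋ x are {28, 29, 30, 31}; each meets A ∖ {28}, so x IS a limit point.
  x = 29: opens ∋ x are {29, 30, 31}, {28, 29, 30, 31}; each meets A ∖ {29}, so x IS a limit point.
  x = 30: open {30} ∋ x has {30} ∩ (A ∖ {30}) = ∅, so x is NOT a limit point.
  x = 31: opens ∋ x are {29, 30, 31}, {28, 29, 30, 31}; each meets A ∖ {31}, so x IS a limit point.
Collecting: A' = {28, 29, 31}.


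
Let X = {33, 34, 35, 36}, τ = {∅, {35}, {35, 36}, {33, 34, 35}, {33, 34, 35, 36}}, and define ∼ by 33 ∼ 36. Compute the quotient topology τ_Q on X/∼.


X/∼ = {[33=36], [34], [35]}; |τ_Q| = 3.

Equivalence classes: [33=36], [34], [35].
Quotient map π: X → X/∼ sends 33 ↦ [33=36], 34 ↦ [34], 35 ↦ [35], 36 ↦ [33=36].
For each subset V ⊆ X/∼, compute π^{-1}(V) ⊆ X and check whether π^{-1}(V) ∈ τ. V is open in τ_Q iff π^{-1}(V) ∈ τ.
  V = {}: π^{-1}(V) = ∅ ∈ τ ✓.
  V = {[33=36]}: π^{-1}(V) = {33, 36} ∉ τ ✗.
  V = {[34]}: π^{-1}(V) = {34} ∉ τ ✗.
  V = {[33=36], [34]}: π^{-1}(V) = {33, 34, 36} ∉ τ ✗.
  V = {[35]}: π^{-1}(V) = {35} ∈ τ ✓.
  V = {[33=36], [35]}: π^{-1}(V) = {33, 35, 36} ∉ τ ✗.
  V = {[34], [35]}: π^{-1}(V) = {34, 35} ∉ τ ✗.
  V = {[33=36], [34], [35]}: π^{-1}(V) = {33, 34, 35, 36} ∈ τ ✓.
Open sets in the quotient: τ_Q = {{}, {[35]}, {[33=36], [34], [35]}} (3 elements).


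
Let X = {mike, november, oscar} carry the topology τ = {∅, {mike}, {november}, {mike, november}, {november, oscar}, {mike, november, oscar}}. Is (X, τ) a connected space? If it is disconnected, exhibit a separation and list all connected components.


(X, τ) is disconnected; components = [{mike}, {november, oscar}].

Find clopen sets (U ∈ τ with X ∖ U ∈ τ):
  U = ∅, X ∖ U = {mike, november, oscar} — both open, so U is clopen.
  U = {mike}, X ∖ U = {november, oscar} — both open, so U is clopen.
  U = {november, oscar}, X ∖ U = {mike} — both open, so U is clopen.
  U = {mike, november, oscar}, X ∖ U = ∅ — both open, so U is clopen.
Nontrivial clopen(s) exist: e.g. {mike}. So (X, τ) is disconnected.
Compute connected components by grouping points that agree on all clopens:
  component: {mike}
  component: {november, oscar}


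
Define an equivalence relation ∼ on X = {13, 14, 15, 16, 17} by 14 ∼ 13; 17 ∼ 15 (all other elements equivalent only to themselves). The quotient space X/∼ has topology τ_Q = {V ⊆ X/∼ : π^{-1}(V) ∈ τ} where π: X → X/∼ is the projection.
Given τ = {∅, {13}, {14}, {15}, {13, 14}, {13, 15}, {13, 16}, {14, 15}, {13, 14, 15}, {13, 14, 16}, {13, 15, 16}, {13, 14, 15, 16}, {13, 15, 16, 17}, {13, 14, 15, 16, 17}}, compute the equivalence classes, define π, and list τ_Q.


X/∼ = {[13=14], [15=17], [16]}; |τ_Q| = 4.

Equivalence classes: [13=14], [15=17], [16].
Quotient map π: X → X/∼ sends 13 ↦ [13=14], 14 ↦ [13=14], 15 ↦ [15=17], 16 ↦ [16], 17 ↦ [15=17].
For each subset V ⊆ X/∼, compute π^{-1}(V) ⊆ X and check whether π^{-1}(V) ∈ τ. V is open in τ_Q iff π^{-1}(V) ∈ τ.
  V = {}: π^{-1}(V) = ∅ ∈ τ ✓.
  V = {[13=14]}: π^{-1}(V) = {13, 14} ∈ τ ✓.
  V = {[15=17]}: π^{-1}(V) = {15, 17} ∉ τ ✗.
  V = {[13=14], [15=17]}: π^{-1}(V) = {13, 14, 15, 17} ∉ τ ✗.
  V = {[16]}: π^{-1}(V) = {16} ∉ τ ✗.
  V = {[13=14], [16]}: π^{-1}(V) = {13, 14, 16} ∈ τ ✓.
  V = {[15=17], [16]}: π^{-1}(V) = {15, 16, 17} ∉ τ ✗.
  V = {[13=14], [15=17], [16]}: π^{-1}(V) = {13, 14, 15, 16, 17} ∈ τ ✓.
Open sets in the quotient: τ_Q = {{}, {[13=14]}, {[13=14], [16]}, {[13=14], [15=17], [16]}} (4 elements).
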